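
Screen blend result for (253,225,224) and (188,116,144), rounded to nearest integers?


Screen: C = 255 - (255-A)×(255-B)/255, rounded to nearest integer
R: 255 - (255-253)×(255-188)/255 = 255 - 134/255 ≈ 255 - 0.525 = 254.475 → 254
G: 255 - (255-225)×(255-116)/255 = 255 - 4170/255 ≈ 255 - 16.353 = 238.647 → 239
B: 255 - (255-224)×(255-144)/255 = 255 - 3441/255 ≈ 255 - 13.494 = 241.506 → 242
= RGB(254, 239, 242)


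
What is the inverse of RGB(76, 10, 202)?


Invert: (255-R, 255-G, 255-B)
R: 255-76 = 179
G: 255-10 = 245
B: 255-202 = 53
= RGB(179, 245, 53)


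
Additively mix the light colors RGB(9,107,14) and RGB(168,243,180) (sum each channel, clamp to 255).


Additive: each channel = min(255, C₁+C₂)
R: 9+168 = 177 → 177
G: 107+243 = 350 → 255
B: 14+180 = 194 → 194
= RGB(177, 255, 194)


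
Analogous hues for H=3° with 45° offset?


Base hue: 3°
Left analog: (3 - 45) mod 360 = 318°
Right analog: (3 + 45) mod 360 = 48°
Analogous hues = 318° and 48°


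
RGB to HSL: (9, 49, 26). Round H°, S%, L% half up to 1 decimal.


Normalize: R'=9/255≈0.0353, G'=49/255≈0.1922, B'=26/255≈0.1020
Max=49/255, Min=9/255, Δ=Max-Min=40/255
L = (Max+Min)/2 = (49+9)/510 = 58/510 = 0.11372… → L = 11.4%
L ≤ 0.5 → S = Δ/(Max+Min) = 40/(49+9) = 40/58 = 0.68965… → S = 69.0%
(the 1/255 factors cancel in S and H, so raw channel differences can be used)
Max is G' → H = 60 × ((B-R)/Δ + 2) = 60 × ((26-9)/40 + 2)
  17/40 + 2 = 0.425 + 2 = 2.425
  H = 60 × 2.425 = 145.5° → H = 145.5°
= HSL(145.5°, 69.0%, 11.4%)


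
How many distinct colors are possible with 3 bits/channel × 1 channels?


Total bits = 3 bits/channel × 1 channels = 3 bits
Distinct colors = 2^3
= 8 colors


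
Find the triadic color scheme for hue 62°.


Triadic: equally spaced at 120° intervals
H1 = 62°
H2 = (62 + 120) mod 360 = 182°
H3 = (62 + 240) mod 360 = 302°
Triadic = 62°, 182°, 302°


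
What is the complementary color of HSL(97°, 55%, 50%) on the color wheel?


Complement = opposite side of color wheel = hue + 180°
H' = (97 + 180) mod 360 = 277°
S and L unchanged.
= HSL(277°, 55%, 50%)


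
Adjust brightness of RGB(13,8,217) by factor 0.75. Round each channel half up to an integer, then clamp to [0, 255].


Multiply each channel by 0.75, round half up, clamp to [0, 255]
R: 13×0.75 = 9.75 → round → 10
G: 8×0.75 = 6
B: 217×0.75 = 162.75 → round → 163
= RGB(10, 6, 163)


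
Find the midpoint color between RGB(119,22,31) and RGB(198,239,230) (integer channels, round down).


Midpoint: each channel = ⌊(C₁+C₂)/2⌋
R: ⌊(119+198)/2⌋ = 158
G: ⌊(22+239)/2⌋ = 130
B: ⌊(31+230)/2⌋ = 130
= RGB(158, 130, 130)


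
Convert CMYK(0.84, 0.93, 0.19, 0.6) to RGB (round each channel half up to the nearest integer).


R = 255 × (1-C) × (1-K) = 255 × 0.16 × 0.40 = 16.32 → 16
G = 255 × (1-M) × (1-K) = 255 × 0.07 × 0.40 = 7.14 → 7
B = 255 × (1-Y) × (1-K) = 255 × 0.81 × 0.40 = 82.62 → 83
= RGB(16, 7, 83)


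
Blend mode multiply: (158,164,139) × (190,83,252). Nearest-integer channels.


Multiply: C = A×B/255, rounded to nearest integer
R: 158×190/255 = 30020/255 ≈ 117.725 → 118
G: 164×83/255 = 13612/255 ≈ 53.380 → 53
B: 139×252/255 = 35028/255 ≈ 137.365 → 137
= RGB(118, 53, 137)


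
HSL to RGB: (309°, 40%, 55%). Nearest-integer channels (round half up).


H=309°, S=0.40, L=0.55
C = (1-|2L-1|)×S = (1-|0.10|)×0.40 = 0.36
H' = H/60 = 309/60 ≈ 5.1500; X = C×(1-|H' mod 2 - 1|) = 0.306
m = L - C/2 = 0.55 - 0.18 = 0.37
Sector ⌊H'⌋ = 5 → (R',G',B') = (0.36, 0.0, 0.306)
RGB = ((R'+m)×255, (G'+m)×255, (B'+m)×255) = (186.15, 94.35, 172.38)
Round half up → RGB(186, 94, 172)


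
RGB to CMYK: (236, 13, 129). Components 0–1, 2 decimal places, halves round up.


R'=236/255≈0.9255, G'=13/255≈0.0510, B'=129/255≈0.5059
K = 1 - max(R',G',B') = 1 - 236/255 = 19/255 = 0.07450… → 0.07
(1-R'-K)/(1-K) simplifies to (max-R)/max with max = 236:
C = (236-236)/236 = 0/236 = 0 → 0.00
M = (236-13)/236 = 223/236 = 0.94491… → 0.94
Y = (236-129)/236 = 107/236 = 0.45338… → 0.45
= CMYK(0.00, 0.94, 0.45, 0.07)


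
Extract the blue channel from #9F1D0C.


Color: #9F1D0C
R = 9F = 159
G = 1D = 29
B = 0C = 12
Blue = 12


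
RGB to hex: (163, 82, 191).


R = 163 → A3 (hex)
G = 82 → 52 (hex)
B = 191 → BF (hex)
Hex = #A352BF


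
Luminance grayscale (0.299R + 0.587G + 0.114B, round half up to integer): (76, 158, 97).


Gray = 0.299×R + 0.587×G + 0.114×B
Gray = 0.299×76 + 0.587×158 + 0.114×97
Gray = 22.724 + 92.746 + 11.058
Gray = 126.528 → round half up → 127
Gray = 127


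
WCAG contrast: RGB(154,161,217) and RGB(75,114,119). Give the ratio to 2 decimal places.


Linearize each sRGB channel c=v/255: c/12.92 if c ≤ 0.04045 else ((c+0.055)/1.055)^2.4
L = 0.2126×R_lin + 0.7152×G_lin + 0.0722×B_lin
Color 1 (154,161,217):
  R=154: 154/255≈0.6039 > 0.04045 → ((0.6039+0.055)/1.055)^2.4 ≈ 0.32314
  G=161: 161/255≈0.6314 > 0.04045 → ((0.6314+0.055)/1.055)^2.4 ≈ 0.35640
  B=217: 217/255≈0.8510 > 0.04045 → ((0.8510+0.055)/1.055)^2.4 ≈ 0.69387
  L1 = 0.2126×0.32314 + 0.7152×0.35640 + 0.0722×0.69387 ≈ 0.37370
Color 2 (75,114,119):
  R=75: 75/255≈0.2941 > 0.04045 → ((0.2941+0.055)/1.055)^2.4 ≈ 0.07036
  G=114: 114/255≈0.4471 > 0.04045 → ((0.4471+0.055)/1.055)^2.4 ≈ 0.16827
  B=119: 119/255≈0.4667 > 0.04045 → ((0.4667+0.055)/1.055)^2.4 ≈ 0.18447
  L2 = 0.2126×0.07036 + 0.7152×0.16827 + 0.0722×0.18447 ≈ 0.14862
Lighter = 0.37370, Darker = 0.14862
Ratio = (L_lighter + 0.05) / (L_darker + 0.05)
Ratio = (0.37370 + 0.05) / (0.14862 + 0.05) = 0.42370 / 0.19862 ≈ 2.1332
Ratio ≈ 2.13:1


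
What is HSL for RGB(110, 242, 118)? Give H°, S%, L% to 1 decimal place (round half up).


Normalize: R'=110/255≈0.4314, G'=242/255≈0.9490, B'=118/255≈0.4627
Max=242/255, Min=110/255, Δ=Max-Min=132/255
L = (Max+Min)/2 = (242+110)/510 = 352/510 = 0.69019… → L = 69.0%
L > 0.5 → S = Δ/(2-Max-Min) = 132/(510-242-110) = 132/158 = 0.83544… → S = 83.5%
(the 1/255 factors cancel in S and H, so raw channel differences can be used)
Max is G' → H = 60 × ((B-R)/Δ + 2) = 60 × ((118-110)/132 + 2)
  8/132 + 2 = 0.0606… + 2 = 2.0606…
  H = 60 × 2.0606… = 123.636…° → H = 123.6°
= HSL(123.6°, 83.5%, 69.0%)


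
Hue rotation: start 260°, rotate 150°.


New hue = (H + rotation) mod 360
New hue = (260 + 150) mod 360
= 410 mod 360
= 50°


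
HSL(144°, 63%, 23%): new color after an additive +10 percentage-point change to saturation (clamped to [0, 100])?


Original S = 63%
Adjustment = +10 percentage points
New S = 63 + (10) = 73
Clamp to [0, 100] → 73
= HSL(144°, 73%, 23%)


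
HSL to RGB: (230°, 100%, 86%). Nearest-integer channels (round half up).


H=230°, S=1.00, L=0.86
C = (1-|2L-1|)×S = (1-|0.72|)×1.00 = 0.28
H' = H/60 = 230/60 ≈ 3.8333; X = C×(1-|H' mod 2 - 1|) ≈ 0.0467
m = L - C/2 = 0.86 - 0.14 = 0.72
Sector ⌊H'⌋ = 3 → (R',G',B') = (0.0, ≈0.0467, 0.28)
RGB = ((R'+m)×255, (G'+m)×255, (B'+m)×255) = (183.6, 195.5, 255.0)
Round half up → RGB(184, 196, 255)


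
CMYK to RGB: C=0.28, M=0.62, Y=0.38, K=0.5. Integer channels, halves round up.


R = 255 × (1-C) × (1-K) = 255 × 0.72 × 0.50 = 91.8 → 92
G = 255 × (1-M) × (1-K) = 255 × 0.38 × 0.50 = 48.45 → 48
B = 255 × (1-Y) × (1-K) = 255 × 0.62 × 0.50 = 79.05 → 79
= RGB(92, 48, 79)


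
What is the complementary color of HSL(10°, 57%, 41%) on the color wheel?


Complement = opposite side of color wheel = hue + 180°
H' = (10 + 180) mod 360 = 190°
S and L unchanged.
= HSL(190°, 57%, 41%)


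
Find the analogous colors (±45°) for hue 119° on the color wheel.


Base hue: 119°
Left analog: (119 - 45) mod 360 = 74°
Right analog: (119 + 45) mod 360 = 164°
Analogous hues = 74° and 164°


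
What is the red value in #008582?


Color: #008582
R = 00 = 0
G = 85 = 133
B = 82 = 130
Red = 0


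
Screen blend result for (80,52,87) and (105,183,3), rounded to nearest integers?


Screen: C = 255 - (255-A)×(255-B)/255, rounded to nearest integer
R: 255 - (255-80)×(255-105)/255 = 255 - 26250/255 ≈ 255 - 102.941 = 152.059 → 152
G: 255 - (255-52)×(255-183)/255 = 255 - 14616/255 ≈ 255 - 57.318 = 197.682 → 198
B: 255 - (255-87)×(255-3)/255 = 255 - 42336/255 ≈ 255 - 166.024 = 88.976 → 89
= RGB(152, 198, 89)


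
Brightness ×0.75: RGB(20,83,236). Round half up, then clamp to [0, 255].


Multiply each channel by 0.75, round half up, clamp to [0, 255]
R: 20×0.75 = 15
G: 83×0.75 = 62.25 → round → 62
B: 236×0.75 = 177
= RGB(15, 62, 177)


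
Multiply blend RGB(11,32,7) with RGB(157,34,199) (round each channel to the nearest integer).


Multiply: C = A×B/255, rounded to nearest integer
R: 11×157/255 = 1727/255 ≈ 6.773 → 7
G: 32×34/255 = 1088/255 ≈ 4.267 → 4
B: 7×199/255 = 1393/255 ≈ 5.463 → 5
= RGB(7, 4, 5)


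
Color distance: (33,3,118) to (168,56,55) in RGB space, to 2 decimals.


d = √[(R₁-R₂)² + (G₁-G₂)² + (B₁-B₂)²]
d = √[(33-168)² + (3-56)² + (118-55)²]
d = √[18225 + 2809 + 3969]
d = √25003
d ≈ 158.12


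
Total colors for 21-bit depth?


Colors = 2^bits = 2^21
= 2,097,152 colors


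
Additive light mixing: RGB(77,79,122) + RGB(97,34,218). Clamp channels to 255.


Additive: each channel = min(255, C₁+C₂)
R: 77+97 = 174 → 174
G: 79+34 = 113 → 113
B: 122+218 = 340 → 255
= RGB(174, 113, 255)


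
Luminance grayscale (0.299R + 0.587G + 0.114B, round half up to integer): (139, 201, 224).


Gray = 0.299×R + 0.587×G + 0.114×B
Gray = 0.299×139 + 0.587×201 + 0.114×224
Gray = 41.561 + 117.987 + 25.536
Gray = 185.084 → round half up → 185
Gray = 185


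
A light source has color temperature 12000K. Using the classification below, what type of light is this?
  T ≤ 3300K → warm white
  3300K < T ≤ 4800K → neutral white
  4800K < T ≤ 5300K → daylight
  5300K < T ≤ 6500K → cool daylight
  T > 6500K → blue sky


Temperature: 12000K
12000K > 6500K → blue sky
Classification: blue sky


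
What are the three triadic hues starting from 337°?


Triadic: equally spaced at 120° intervals
H1 = 337°
H2 = (337 + 120) mod 360 = 97°
H3 = (337 + 240) mod 360 = 217°
Triadic = 337°, 97°, 217°


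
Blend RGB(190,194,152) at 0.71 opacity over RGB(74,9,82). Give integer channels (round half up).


C = α×F + (1-α)×B, with 1-α = 0.29
R: 0.71×190 + 0.29×74 = 134.90 + 21.46 = 156.36 → 156
G: 0.71×194 + 0.29×9 = 137.74 + 2.61 = 140.35 → 140
B: 0.71×152 + 0.29×82 = 107.92 + 23.78 = 131.70 → 132
= RGB(156, 140, 132)


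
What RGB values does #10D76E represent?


10 → 16 (R)
D7 → 215 (G)
6E → 110 (B)
= RGB(16, 215, 110)


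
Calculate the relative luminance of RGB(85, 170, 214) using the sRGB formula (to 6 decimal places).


Linearize each channel (sRGB transfer function): c = v/255; c_lin = c/12.92 if c ≤ 0.04045, else ((c+0.055)/1.055)^2.4
  R: 85/255 ≈ 0.333333 > 0.04045 → ((0.333333+0.055)/1.055)^2.4 ≈ 0.090842
  G: 170/255 ≈ 0.666667 > 0.04045 → ((0.666667+0.055)/1.055)^2.4 ≈ 0.401978
  B: 214/255 ≈ 0.839216 > 0.04045 → ((0.839216+0.055)/1.055)^2.4 ≈ 0.672443
R_lin = 0.090842, G_lin = 0.401978, B_lin = 0.672443
L = 0.2126×R + 0.7152×G + 0.0722×B
L = 0.2126×0.090842 + 0.7152×0.401978 + 0.0722×0.672443
L ≈ 0.355358


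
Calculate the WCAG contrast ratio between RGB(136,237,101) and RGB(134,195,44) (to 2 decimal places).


Linearize each sRGB channel c=v/255: c/12.92 if c ≤ 0.04045 else ((c+0.055)/1.055)^2.4
L = 0.2126×R_lin + 0.7152×G_lin + 0.0722×B_lin
Color 1 (136,237,101):
  R=136: 136/255≈0.5333 > 0.04045 → ((0.5333+0.055)/1.055)^2.4 ≈ 0.24620
  G=237: 237/255≈0.9294 > 0.04045 → ((0.9294+0.055)/1.055)^2.4 ≈ 0.84687
  B=101: 101/255≈0.3961 > 0.04045 → ((0.3961+0.055)/1.055)^2.4 ≈ 0.13014
  L1 = 0.2126×0.24620 + 0.7152×0.84687 + 0.0722×0.13014 ≈ 0.66742
Color 2 (134,195,44):
  R=134: 134/255≈0.5255 > 0.04045 → ((0.5255+0.055)/1.055)^2.4 ≈ 0.23840
  G=195: 195/255≈0.7647 > 0.04045 → ((0.7647+0.055)/1.055)^2.4 ≈ 0.54572
  B=44: 44/255≈0.1725 > 0.04045 → ((0.1725+0.055)/1.055)^2.4 ≈ 0.02519
  L2 = 0.2126×0.23840 + 0.7152×0.54572 + 0.0722×0.02519 ≈ 0.44280
Lighter = 0.66742, Darker = 0.44280
Ratio = (L_lighter + 0.05) / (L_darker + 0.05)
Ratio = (0.66742 + 0.05) / (0.44280 + 0.05) = 0.71742 / 0.49280 ≈ 1.4558
Ratio ≈ 1.46:1


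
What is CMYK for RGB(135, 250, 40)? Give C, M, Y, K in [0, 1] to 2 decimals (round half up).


R'=135/255≈0.5294, G'=250/255≈0.9804, B'=40/255≈0.1569
K = 1 - max(R',G',B') = 1 - 250/255 = 5/255 = 0.01960… → 0.02
(1-R'-K)/(1-K) simplifies to (max-R)/max with max = 250:
C = (250-135)/250 = 115/250 = 0.46 → 0.46
M = (250-250)/250 = 0/250 = 0 → 0.00
Y = (250-40)/250 = 210/250 = 0.84 → 0.84
= CMYK(0.46, 0.00, 0.84, 0.02)


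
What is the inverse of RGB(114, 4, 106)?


Invert: (255-R, 255-G, 255-B)
R: 255-114 = 141
G: 255-4 = 251
B: 255-106 = 149
= RGB(141, 251, 149)


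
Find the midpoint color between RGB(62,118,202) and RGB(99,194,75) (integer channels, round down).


Midpoint: each channel = ⌊(C₁+C₂)/2⌋
R: ⌊(62+99)/2⌋ = 80
G: ⌊(118+194)/2⌋ = 156
B: ⌊(202+75)/2⌋ = 138
= RGB(80, 156, 138)


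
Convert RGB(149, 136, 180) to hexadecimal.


R = 149 → 95 (hex)
G = 136 → 88 (hex)
B = 180 → B4 (hex)
Hex = #9588B4


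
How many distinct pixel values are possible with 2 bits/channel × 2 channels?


Total bits = 2 bits/channel × 2 channels = 4 bits
Distinct pixel values = 2^4
= 16 pixel values


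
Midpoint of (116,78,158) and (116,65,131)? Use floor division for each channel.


Midpoint: each channel = ⌊(C₁+C₂)/2⌋
R: ⌊(116+116)/2⌋ = 116
G: ⌊(78+65)/2⌋ = 71
B: ⌊(158+131)/2⌋ = 144
= RGB(116, 71, 144)


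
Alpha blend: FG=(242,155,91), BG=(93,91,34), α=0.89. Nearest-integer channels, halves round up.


C = α×F + (1-α)×B, with 1-α = 0.11
R: 0.89×242 + 0.11×93 = 215.38 + 10.23 = 225.61 → 226
G: 0.89×155 + 0.11×91 = 137.95 + 10.01 = 147.96 → 148
B: 0.89×91 + 0.11×34 = 80.99 + 3.74 = 84.73 → 85
= RGB(226, 148, 85)


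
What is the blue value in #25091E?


Color: #25091E
R = 25 = 37
G = 09 = 9
B = 1E = 30
Blue = 30


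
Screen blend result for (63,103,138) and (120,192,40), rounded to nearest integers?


Screen: C = 255 - (255-A)×(255-B)/255, rounded to nearest integer
R: 255 - (255-63)×(255-120)/255 = 255 - 25920/255 ≈ 255 - 101.647 = 153.353 → 153
G: 255 - (255-103)×(255-192)/255 = 255 - 9576/255 ≈ 255 - 37.553 = 217.447 → 217
B: 255 - (255-138)×(255-40)/255 = 255 - 25155/255 ≈ 255 - 98.647 = 156.353 → 156
= RGB(153, 217, 156)


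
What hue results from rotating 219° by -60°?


New hue = (H + rotation) mod 360
New hue = (219 -60) mod 360
= 159 mod 360
= 159°


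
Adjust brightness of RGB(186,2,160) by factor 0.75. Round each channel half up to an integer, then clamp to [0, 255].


Multiply each channel by 0.75, round half up, clamp to [0, 255]
R: 186×0.75 = 139.5 → round → 140
G: 2×0.75 = 1.5 → round → 2
B: 160×0.75 = 120
= RGB(140, 2, 120)


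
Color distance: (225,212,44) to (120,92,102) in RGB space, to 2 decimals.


d = √[(R₁-R₂)² + (G₁-G₂)² + (B₁-B₂)²]
d = √[(225-120)² + (212-92)² + (44-102)²]
d = √[11025 + 14400 + 3364]
d = √28789
d ≈ 169.67


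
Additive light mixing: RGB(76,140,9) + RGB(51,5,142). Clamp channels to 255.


Additive: each channel = min(255, C₁+C₂)
R: 76+51 = 127 → 127
G: 140+5 = 145 → 145
B: 9+142 = 151 → 151
= RGB(127, 145, 151)


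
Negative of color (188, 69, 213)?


Invert: (255-R, 255-G, 255-B)
R: 255-188 = 67
G: 255-69 = 186
B: 255-213 = 42
= RGB(67, 186, 42)


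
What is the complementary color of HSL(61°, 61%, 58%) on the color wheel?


Complement = opposite side of color wheel = hue + 180°
H' = (61 + 180) mod 360 = 241°
S and L unchanged.
= HSL(241°, 61%, 58%)


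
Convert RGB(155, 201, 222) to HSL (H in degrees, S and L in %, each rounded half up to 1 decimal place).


Normalize: R'=155/255≈0.6078, G'=201/255≈0.7882, B'=222/255≈0.8706
Max=222/255, Min=155/255, Δ=Max-Min=67/255
L = (Max+Min)/2 = (222+155)/510 = 377/510 = 0.73921… → L = 73.9%
L > 0.5 → S = Δ/(2-Max-Min) = 67/(510-222-155) = 67/133 = 0.50375… → S = 50.4%
(the 1/255 factors cancel in S and H, so raw channel differences can be used)
Max is B' → H = 60 × ((R-G)/Δ + 4) = 60 × ((155-201)/67 + 4)
  -46/67 + 4 = -0.6865… + 4 = 3.3134…
  H = 60 × 3.3134… = 198.805…° → H = 198.8°
= HSL(198.8°, 50.4%, 73.9%)


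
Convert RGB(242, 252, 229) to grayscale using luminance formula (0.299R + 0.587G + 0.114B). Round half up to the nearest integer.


Gray = 0.299×R + 0.587×G + 0.114×B
Gray = 0.299×242 + 0.587×252 + 0.114×229
Gray = 72.358 + 147.924 + 26.106
Gray = 246.388 → round half up → 246
Gray = 246


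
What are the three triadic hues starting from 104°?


Triadic: equally spaced at 120° intervals
H1 = 104°
H2 = (104 + 120) mod 360 = 224°
H3 = (104 + 240) mod 360 = 344°
Triadic = 104°, 224°, 344°


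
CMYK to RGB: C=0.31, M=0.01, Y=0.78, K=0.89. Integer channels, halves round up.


R = 255 × (1-C) × (1-K) = 255 × 0.69 × 0.11 = 19.3545 → 19
G = 255 × (1-M) × (1-K) = 255 × 0.99 × 0.11 = 27.7695 → 28
B = 255 × (1-Y) × (1-K) = 255 × 0.22 × 0.11 = 6.171 → 6
= RGB(19, 28, 6)


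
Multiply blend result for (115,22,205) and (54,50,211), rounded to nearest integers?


Multiply: C = A×B/255, rounded to nearest integer
R: 115×54/255 = 6210/255 ≈ 24.353 → 24
G: 22×50/255 = 1100/255 ≈ 4.314 → 4
B: 205×211/255 = 43255/255 ≈ 169.627 → 170
= RGB(24, 4, 170)


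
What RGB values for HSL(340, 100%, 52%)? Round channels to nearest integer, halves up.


H=340°, S=1.00, L=0.52
C = (1-|2L-1|)×S = (1-|0.04|)×1.00 = 0.96
H' = H/60 = 340/60 ≈ 5.6667; X = C×(1-|H' mod 2 - 1|) = 0.32
m = L - C/2 = 0.52 - 0.48 = 0.04
Sector ⌊H'⌋ = 5 → (R',G',B') = (0.96, 0.0, 0.32)
RGB = ((R'+m)×255, (G'+m)×255, (B'+m)×255) = (255.0, 10.2, 91.8)
Round half up → RGB(255, 10, 92)


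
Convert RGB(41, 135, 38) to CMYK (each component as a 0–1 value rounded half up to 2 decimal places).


R'=41/255≈0.1608, G'=135/255≈0.5294, B'=38/255≈0.1490
K = 1 - max(R',G',B') = 1 - 135/255 = 120/255 = 0.47058… → 0.47
(1-R'-K)/(1-K) simplifies to (max-R)/max with max = 135:
C = (135-41)/135 = 94/135 = 0.69629… → 0.70
M = (135-135)/135 = 0/135 = 0 → 0.00
Y = (135-38)/135 = 97/135 = 0.71851… → 0.72
= CMYK(0.70, 0.00, 0.72, 0.47)


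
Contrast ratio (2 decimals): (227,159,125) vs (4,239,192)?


Linearize each sRGB channel c=v/255: c/12.92 if c ≤ 0.04045 else ((c+0.055)/1.055)^2.4
L = 0.2126×R_lin + 0.7152×G_lin + 0.0722×B_lin
Color 1 (227,159,125):
  R=227: 227/255≈0.8902 > 0.04045 → ((0.8902+0.055)/1.055)^2.4 ≈ 0.76815
  G=159: 159/255≈0.6235 > 0.04045 → ((0.6235+0.055)/1.055)^2.4 ≈ 0.34670
  B=125: 125/255≈0.4902 > 0.04045 → ((0.4902+0.055)/1.055)^2.4 ≈ 0.20508
  L1 = 0.2126×0.76815 + 0.7152×0.34670 + 0.0722×0.20508 ≈ 0.42608
Color 2 (4,239,192):
  R=4: 4/255≈0.0157 ≤ 0.04045 → 0.0157/12.92 ≈ 0.00121
  G=239: 239/255≈0.9373 > 0.04045 → ((0.9373+0.055)/1.055)^2.4 ≈ 0.86316
  B=192: 192/255≈0.7529 > 0.04045 → ((0.7529+0.055)/1.055)^2.4 ≈ 0.52712
  L2 = 0.2126×0.00121 + 0.7152×0.86316 + 0.0722×0.52712 ≈ 0.65565
Lighter = 0.65565, Darker = 0.42608
Ratio = (L_lighter + 0.05) / (L_darker + 0.05)
Ratio = (0.65565 + 0.05) / (0.42608 + 0.05) = 0.70565 / 0.47608 ≈ 1.4822
Ratio ≈ 1.48:1


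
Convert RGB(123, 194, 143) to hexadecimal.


R = 123 → 7B (hex)
G = 194 → C2 (hex)
B = 143 → 8F (hex)
Hex = #7BC28F


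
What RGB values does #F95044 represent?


F9 → 249 (R)
50 → 80 (G)
44 → 68 (B)
= RGB(249, 80, 68)


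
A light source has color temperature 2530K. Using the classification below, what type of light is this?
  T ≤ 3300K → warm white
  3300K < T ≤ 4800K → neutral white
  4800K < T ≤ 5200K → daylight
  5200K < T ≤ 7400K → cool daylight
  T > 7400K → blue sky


Temperature: 2530K
2530K ≤ 3300K → warm white
Classification: warm white


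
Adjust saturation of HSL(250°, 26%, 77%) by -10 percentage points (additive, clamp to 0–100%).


Original S = 26%
Adjustment = -10 percentage points
New S = 26 + (-10) = 16
Clamp to [0, 100] → 16
= HSL(250°, 16%, 77%)


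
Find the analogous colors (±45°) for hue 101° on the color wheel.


Base hue: 101°
Left analog: (101 - 45) mod 360 = 56°
Right analog: (101 + 45) mod 360 = 146°
Analogous hues = 56° and 146°


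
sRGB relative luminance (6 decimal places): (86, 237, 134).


Linearize each channel (sRGB transfer function): c = v/255; c_lin = c/12.92 if c ≤ 0.04045, else ((c+0.055)/1.055)^2.4
  R: 86/255 ≈ 0.337255 > 0.04045 → ((0.337255+0.055)/1.055)^2.4 ≈ 0.093059
  G: 237/255 ≈ 0.929412 > 0.04045 → ((0.929412+0.055)/1.055)^2.4 ≈ 0.846873
  B: 134/255 ≈ 0.525490 > 0.04045 → ((0.525490+0.055)/1.055)^2.4 ≈ 0.238398
R_lin = 0.093059, G_lin = 0.846873, B_lin = 0.238398
L = 0.2126×R + 0.7152×G + 0.0722×B
L = 0.2126×0.093059 + 0.7152×0.846873 + 0.0722×0.238398
L ≈ 0.642680


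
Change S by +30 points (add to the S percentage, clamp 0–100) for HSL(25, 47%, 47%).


Original S = 47%
Adjustment = +30 percentage points
New S = 47 + (30) = 77
Clamp to [0, 100] → 77
= HSL(25°, 77%, 47%)


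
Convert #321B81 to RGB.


32 → 50 (R)
1B → 27 (G)
81 → 129 (B)
= RGB(50, 27, 129)


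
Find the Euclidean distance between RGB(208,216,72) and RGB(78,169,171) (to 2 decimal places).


d = √[(R₁-R₂)² + (G₁-G₂)² + (B₁-B₂)²]
d = √[(208-78)² + (216-169)² + (72-171)²]
d = √[16900 + 2209 + 9801]
d = √28910
d ≈ 170.03


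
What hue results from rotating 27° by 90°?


New hue = (H + rotation) mod 360
New hue = (27 + 90) mod 360
= 117 mod 360
= 117°


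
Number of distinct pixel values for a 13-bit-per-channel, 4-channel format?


Total bits = 13 bits/channel × 4 channels = 52 bits
Distinct pixel values = 2^52
= 4,503,599,627,370,496 pixel values


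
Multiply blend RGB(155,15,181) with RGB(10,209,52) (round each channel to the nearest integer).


Multiply: C = A×B/255, rounded to nearest integer
R: 155×10/255 = 1550/255 ≈ 6.078 → 6
G: 15×209/255 = 3135/255 ≈ 12.294 → 12
B: 181×52/255 = 9412/255 ≈ 36.910 → 37
= RGB(6, 12, 37)


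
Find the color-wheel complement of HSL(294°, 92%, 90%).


Complement = opposite side of color wheel = hue + 180°
H' = (294 + 180) mod 360 = 114°
S and L unchanged.
= HSL(114°, 92%, 90%)


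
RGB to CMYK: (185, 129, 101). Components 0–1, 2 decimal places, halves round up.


R'=185/255≈0.7255, G'=129/255≈0.5059, B'=101/255≈0.3961
K = 1 - max(R',G',B') = 1 - 185/255 = 70/255 = 0.27450… → 0.27
(1-R'-K)/(1-K) simplifies to (max-R)/max with max = 185:
C = (185-185)/185 = 0/185 = 0 → 0.00
M = (185-129)/185 = 56/185 = 0.30270… → 0.30
Y = (185-101)/185 = 84/185 = 0.45405… → 0.45
= CMYK(0.00, 0.30, 0.45, 0.27)


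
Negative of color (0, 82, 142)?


Invert: (255-R, 255-G, 255-B)
R: 255-0 = 255
G: 255-82 = 173
B: 255-142 = 113
= RGB(255, 173, 113)


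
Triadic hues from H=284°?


Triadic: equally spaced at 120° intervals
H1 = 284°
H2 = (284 + 120) mod 360 = 44°
H3 = (284 + 240) mod 360 = 164°
Triadic = 284°, 44°, 164°


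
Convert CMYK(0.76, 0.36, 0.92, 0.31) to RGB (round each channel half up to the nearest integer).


R = 255 × (1-C) × (1-K) = 255 × 0.24 × 0.69 = 42.228 → 42
G = 255 × (1-M) × (1-K) = 255 × 0.64 × 0.69 = 112.608 → 113
B = 255 × (1-Y) × (1-K) = 255 × 0.08 × 0.69 = 14.076 → 14
= RGB(42, 113, 14)


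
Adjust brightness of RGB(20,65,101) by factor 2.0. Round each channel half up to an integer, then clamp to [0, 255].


Multiply each channel by 2.0, round half up, clamp to [0, 255]
R: 20×2.0 = 40
G: 65×2.0 = 130
B: 101×2.0 = 202
= RGB(40, 130, 202)


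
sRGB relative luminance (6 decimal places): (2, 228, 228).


Linearize each channel (sRGB transfer function): c = v/255; c_lin = c/12.92 if c ≤ 0.04045, else ((c+0.055)/1.055)^2.4
  R: 2/255 ≈ 0.007843 ≤ 0.04045 → 0.007843/12.92 ≈ 0.000607
  G: 228/255 ≈ 0.894118 > 0.04045 → ((0.894118+0.055)/1.055)^2.4 ≈ 0.775822
  B: 228/255 ≈ 0.894118 > 0.04045 → ((0.894118+0.055)/1.055)^2.4 ≈ 0.775822
R_lin = 0.000607, G_lin = 0.775822, B_lin = 0.775822
L = 0.2126×R + 0.7152×G + 0.0722×B
L = 0.2126×0.000607 + 0.7152×0.775822 + 0.0722×0.775822
L ≈ 0.611011


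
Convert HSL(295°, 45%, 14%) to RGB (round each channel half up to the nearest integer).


H=295°, S=0.45, L=0.14
C = (1-|2L-1|)×S = (1-|-0.72|)×0.45 = 0.126
H' = H/60 = 295/60 ≈ 4.9167; X = C×(1-|H' mod 2 - 1|) = 0.1155
m = L - C/2 = 0.14 - 0.063 = 0.077
Sector ⌊H'⌋ = 4 → (R',G',B') = (0.1155, 0.0, 0.126)
RGB = ((R'+m)×255, (G'+m)×255, (B'+m)×255) = (49.0875, 19.635, 51.765)
Round half up → RGB(49, 20, 52)


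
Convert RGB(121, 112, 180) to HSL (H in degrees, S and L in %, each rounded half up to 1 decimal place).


Normalize: R'=121/255≈0.4745, G'=112/255≈0.4392, B'=180/255≈0.7059
Max=180/255, Min=112/255, Δ=Max-Min=68/255
L = (Max+Min)/2 = (180+112)/510 = 292/510 = 0.57254… → L = 57.3%
L > 0.5 → S = Δ/(2-Max-Min) = 68/(510-180-112) = 68/218 = 0.31192… → S = 31.2%
(the 1/255 factors cancel in S and H, so raw channel differences can be used)
Max is B' → H = 60 × ((R-G)/Δ + 4) = 60 × ((121-112)/68 + 4)
  9/68 + 4 = 0.1323… + 4 = 4.1323…
  H = 60 × 4.1323… = 247.941…° → H = 247.9°
= HSL(247.9°, 31.2%, 57.3%)


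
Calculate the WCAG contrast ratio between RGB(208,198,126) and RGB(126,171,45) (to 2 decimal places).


Linearize each sRGB channel c=v/255: c/12.92 if c ≤ 0.04045 else ((c+0.055)/1.055)^2.4
L = 0.2126×R_lin + 0.7152×G_lin + 0.0722×B_lin
Color 1 (208,198,126):
  R=208: 208/255≈0.8157 > 0.04045 → ((0.8157+0.055)/1.055)^2.4 ≈ 0.63076
  G=198: 198/255≈0.7765 > 0.04045 → ((0.7765+0.055)/1.055)^2.4 ≈ 0.56471
  B=126: 126/255≈0.4941 > 0.04045 → ((0.4941+0.055)/1.055)^2.4 ≈ 0.20864
  L1 = 0.2126×0.63076 + 0.7152×0.56471 + 0.0722×0.20864 ≈ 0.55304
Color 2 (126,171,45):
  R=126: 126/255≈0.4941 > 0.04045 → ((0.4941+0.055)/1.055)^2.4 ≈ 0.20864
  G=171: 171/255≈0.6706 > 0.04045 → ((0.6706+0.055)/1.055)^2.4 ≈ 0.40724
  B=45: 45/255≈0.1765 > 0.04045 → ((0.1765+0.055)/1.055)^2.4 ≈ 0.02624
  L2 = 0.2126×0.20864 + 0.7152×0.40724 + 0.0722×0.02624 ≈ 0.33751
Lighter = 0.55304, Darker = 0.33751
Ratio = (L_lighter + 0.05) / (L_darker + 0.05)
Ratio = (0.55304 + 0.05) / (0.33751 + 0.05) = 0.60304 / 0.38751 ≈ 1.5562
Ratio ≈ 1.56:1


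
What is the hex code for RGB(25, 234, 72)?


R = 25 → 19 (hex)
G = 234 → EA (hex)
B = 72 → 48 (hex)
Hex = #19EA48


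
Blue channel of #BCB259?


Color: #BCB259
R = BC = 188
G = B2 = 178
B = 59 = 89
Blue = 89


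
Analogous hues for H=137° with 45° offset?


Base hue: 137°
Left analog: (137 - 45) mod 360 = 92°
Right analog: (137 + 45) mod 360 = 182°
Analogous hues = 92° and 182°


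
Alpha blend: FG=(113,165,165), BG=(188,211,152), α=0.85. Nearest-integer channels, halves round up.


C = α×F + (1-α)×B, with 1-α = 0.15
R: 0.85×113 + 0.15×188 = 96.05 + 28.20 = 124.25 → 124
G: 0.85×165 + 0.15×211 = 140.25 + 31.65 = 171.90 → 172
B: 0.85×165 + 0.15×152 = 140.25 + 22.80 = 163.05 → 163
= RGB(124, 172, 163)


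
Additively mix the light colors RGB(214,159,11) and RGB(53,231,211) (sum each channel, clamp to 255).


Additive: each channel = min(255, C₁+C₂)
R: 214+53 = 267 → 255
G: 159+231 = 390 → 255
B: 11+211 = 222 → 222
= RGB(255, 255, 222)


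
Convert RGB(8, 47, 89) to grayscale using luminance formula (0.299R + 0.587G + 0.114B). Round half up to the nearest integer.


Gray = 0.299×R + 0.587×G + 0.114×B
Gray = 0.299×8 + 0.587×47 + 0.114×89
Gray = 2.392 + 27.589 + 10.146
Gray = 40.127 → round half up → 40
Gray = 40


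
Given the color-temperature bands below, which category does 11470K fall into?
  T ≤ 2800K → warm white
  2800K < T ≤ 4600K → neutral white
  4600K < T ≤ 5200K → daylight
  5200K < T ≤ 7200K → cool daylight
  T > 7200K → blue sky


Temperature: 11470K
11470K > 7200K → blue sky
Classification: blue sky


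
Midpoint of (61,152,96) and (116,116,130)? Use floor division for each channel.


Midpoint: each channel = ⌊(C₁+C₂)/2⌋
R: ⌊(61+116)/2⌋ = 88
G: ⌊(152+116)/2⌋ = 134
B: ⌊(96+130)/2⌋ = 113
= RGB(88, 134, 113)


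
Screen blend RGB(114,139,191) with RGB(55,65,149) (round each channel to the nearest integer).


Screen: C = 255 - (255-A)×(255-B)/255, rounded to nearest integer
R: 255 - (255-114)×(255-55)/255 = 255 - 28200/255 ≈ 255 - 110.588 = 144.412 → 144
G: 255 - (255-139)×(255-65)/255 = 255 - 22040/255 ≈ 255 - 86.431 = 168.569 → 169
B: 255 - (255-191)×(255-149)/255 = 255 - 6784/255 ≈ 255 - 26.604 = 228.396 → 228
= RGB(144, 169, 228)


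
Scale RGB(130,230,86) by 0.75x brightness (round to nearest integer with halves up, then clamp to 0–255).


Multiply each channel by 0.75, round half up, clamp to [0, 255]
R: 130×0.75 = 97.5 → round → 98
G: 230×0.75 = 172.5 → round → 173
B: 86×0.75 = 64.5 → round → 65
= RGB(98, 173, 65)


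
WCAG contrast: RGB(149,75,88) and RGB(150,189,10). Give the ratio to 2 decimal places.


Linearize each sRGB channel c=v/255: c/12.92 if c ≤ 0.04045 else ((c+0.055)/1.055)^2.4
L = 0.2126×R_lin + 0.7152×G_lin + 0.0722×B_lin
Color 1 (149,75,88):
  R=149: 149/255≈0.5843 > 0.04045 → ((0.5843+0.055)/1.055)^2.4 ≈ 0.30054
  G=75: 75/255≈0.2941 > 0.04045 → ((0.2941+0.055)/1.055)^2.4 ≈ 0.07036
  B=88: 88/255≈0.3451 > 0.04045 → ((0.3451+0.055)/1.055)^2.4 ≈ 0.09759
  L1 = 0.2126×0.30054 + 0.7152×0.07036 + 0.0722×0.09759 ≈ 0.12126
Color 2 (150,189,10):
  R=150: 150/255≈0.5882 > 0.04045 → ((0.5882+0.055)/1.055)^2.4 ≈ 0.30499
  G=189: 189/255≈0.7412 > 0.04045 → ((0.7412+0.055)/1.055)^2.4 ≈ 0.50888
  B=10: 10/255≈0.0392 ≤ 0.04045 → 0.0392/12.92 ≈ 0.00304
  L2 = 0.2126×0.30499 + 0.7152×0.50888 + 0.0722×0.00304 ≈ 0.42901
Lighter = 0.42901, Darker = 0.12126
Ratio = (L_lighter + 0.05) / (L_darker + 0.05)
Ratio = (0.42901 + 0.05) / (0.12126 + 0.05) = 0.47901 / 0.17126 ≈ 2.7969
Ratio ≈ 2.80:1


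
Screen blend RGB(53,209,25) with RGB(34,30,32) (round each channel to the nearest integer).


Screen: C = 255 - (255-A)×(255-B)/255, rounded to nearest integer
R: 255 - (255-53)×(255-34)/255 = 255 - 44642/255 ≈ 255 - 175.067 = 79.933 → 80
G: 255 - (255-209)×(255-30)/255 = 255 - 10350/255 ≈ 255 - 40.588 = 214.412 → 214
B: 255 - (255-25)×(255-32)/255 = 255 - 51290/255 ≈ 255 - 201.137 = 53.863 → 54
= RGB(80, 214, 54)


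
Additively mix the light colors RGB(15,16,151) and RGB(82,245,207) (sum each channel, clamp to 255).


Additive: each channel = min(255, C₁+C₂)
R: 15+82 = 97 → 97
G: 16+245 = 261 → 255
B: 151+207 = 358 → 255
= RGB(97, 255, 255)


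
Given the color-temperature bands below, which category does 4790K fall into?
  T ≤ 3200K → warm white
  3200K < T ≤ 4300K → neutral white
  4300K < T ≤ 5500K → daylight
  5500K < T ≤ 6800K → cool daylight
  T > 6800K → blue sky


Temperature: 4790K
4300K < 4790K ≤ 5500K → daylight
Classification: daylight


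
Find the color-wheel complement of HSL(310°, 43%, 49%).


Complement = opposite side of color wheel = hue + 180°
H' = (310 + 180) mod 360 = 130°
S and L unchanged.
= HSL(130°, 43%, 49%)


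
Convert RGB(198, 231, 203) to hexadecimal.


R = 198 → C6 (hex)
G = 231 → E7 (hex)
B = 203 → CB (hex)
Hex = #C6E7CB


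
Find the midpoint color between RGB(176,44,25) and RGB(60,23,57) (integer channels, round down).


Midpoint: each channel = ⌊(C₁+C₂)/2⌋
R: ⌊(176+60)/2⌋ = 118
G: ⌊(44+23)/2⌋ = 33
B: ⌊(25+57)/2⌋ = 41
= RGB(118, 33, 41)


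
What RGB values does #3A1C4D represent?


3A → 58 (R)
1C → 28 (G)
4D → 77 (B)
= RGB(58, 28, 77)


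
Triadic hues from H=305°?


Triadic: equally spaced at 120° intervals
H1 = 305°
H2 = (305 + 120) mod 360 = 65°
H3 = (305 + 240) mod 360 = 185°
Triadic = 305°, 65°, 185°


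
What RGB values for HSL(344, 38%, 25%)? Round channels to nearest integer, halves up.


H=344°, S=0.38, L=0.25
C = (1-|2L-1|)×S = (1-|-0.50|)×0.38 = 0.19
H' = H/60 = 344/60 ≈ 5.7333; X = C×(1-|H' mod 2 - 1|) ≈ 0.0507
m = L - C/2 = 0.25 - 0.095 = 0.155
Sector ⌊H'⌋ = 5 → (R',G',B') = (0.19, 0.0, ≈0.0507)
RGB = ((R'+m)×255, (G'+m)×255, (B'+m)×255) = (87.975, 39.525, 52.445)
Round half up → RGB(88, 40, 52)


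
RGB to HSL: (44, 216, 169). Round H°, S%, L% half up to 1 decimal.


Normalize: R'=44/255≈0.1725, G'=216/255≈0.8471, B'=169/255≈0.6627
Max=216/255, Min=44/255, Δ=Max-Min=172/255
L = (Max+Min)/2 = (216+44)/510 = 260/510 = 0.50980… → L = 51.0%
L > 0.5 → S = Δ/(2-Max-Min) = 172/(510-216-44) = 172/250 = 0.688 → S = 68.8%
(the 1/255 factors cancel in S and H, so raw channel differences can be used)
Max is G' → H = 60 × ((B-R)/Δ + 2) = 60 × ((169-44)/172 + 2)
  125/172 + 2 = 0.7267… + 2 = 2.7267…
  H = 60 × 2.7267… = 163.604…° → H = 163.6°
= HSL(163.6°, 68.8%, 51.0%)


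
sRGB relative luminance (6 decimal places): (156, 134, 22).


Linearize each channel (sRGB transfer function): c = v/255; c_lin = c/12.92 if c ≤ 0.04045, else ((c+0.055)/1.055)^2.4
  R: 156/255 ≈ 0.611765 > 0.04045 → ((0.611765+0.055)/1.055)^2.4 ≈ 0.332452
  G: 134/255 ≈ 0.525490 > 0.04045 → ((0.525490+0.055)/1.055)^2.4 ≈ 0.238398
  B: 22/255 ≈ 0.086275 > 0.04045 → ((0.086275+0.055)/1.055)^2.4 ≈ 0.008023
R_lin = 0.332452, G_lin = 0.238398, B_lin = 0.008023
L = 0.2126×R + 0.7152×G + 0.0722×B
L = 0.2126×0.332452 + 0.7152×0.238398 + 0.0722×0.008023
L ≈ 0.241760


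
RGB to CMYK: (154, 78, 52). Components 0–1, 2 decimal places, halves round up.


R'=154/255≈0.6039, G'=78/255≈0.3059, B'=52/255≈0.2039
K = 1 - max(R',G',B') = 1 - 154/255 = 101/255 = 0.39607… → 0.40
(1-R'-K)/(1-K) simplifies to (max-R)/max with max = 154:
C = (154-154)/154 = 0/154 = 0 → 0.00
M = (154-78)/154 = 76/154 = 0.49350… → 0.49
Y = (154-52)/154 = 102/154 = 0.66233… → 0.66
= CMYK(0.00, 0.49, 0.66, 0.40)


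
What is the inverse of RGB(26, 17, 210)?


Invert: (255-R, 255-G, 255-B)
R: 255-26 = 229
G: 255-17 = 238
B: 255-210 = 45
= RGB(229, 238, 45)


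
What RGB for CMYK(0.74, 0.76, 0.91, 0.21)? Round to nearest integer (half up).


R = 255 × (1-C) × (1-K) = 255 × 0.26 × 0.79 = 52.377 → 52
G = 255 × (1-M) × (1-K) = 255 × 0.24 × 0.79 = 48.348 → 48
B = 255 × (1-Y) × (1-K) = 255 × 0.09 × 0.79 = 18.1305 → 18
= RGB(52, 48, 18)


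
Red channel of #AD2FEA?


Color: #AD2FEA
R = AD = 173
G = 2F = 47
B = EA = 234
Red = 173


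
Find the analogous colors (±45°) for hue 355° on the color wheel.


Base hue: 355°
Left analog: (355 - 45) mod 360 = 310°
Right analog: (355 + 45) mod 360 = 40°
Analogous hues = 310° and 40°


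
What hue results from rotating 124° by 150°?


New hue = (H + rotation) mod 360
New hue = (124 + 150) mod 360
= 274 mod 360
= 274°


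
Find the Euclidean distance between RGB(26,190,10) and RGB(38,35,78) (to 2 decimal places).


d = √[(R₁-R₂)² + (G₁-G₂)² + (B₁-B₂)²]
d = √[(26-38)² + (190-35)² + (10-78)²]
d = √[144 + 24025 + 4624]
d = √28793
d ≈ 169.69


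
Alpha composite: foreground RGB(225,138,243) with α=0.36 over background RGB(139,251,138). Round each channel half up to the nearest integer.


C = α×F + (1-α)×B, with 1-α = 0.64
R: 0.36×225 + 0.64×139 = 81.00 + 88.96 = 169.96 → 170
G: 0.36×138 + 0.64×251 = 49.68 + 160.64 = 210.32 → 210
B: 0.36×243 + 0.64×138 = 87.48 + 88.32 = 175.80 → 176
= RGB(170, 210, 176)


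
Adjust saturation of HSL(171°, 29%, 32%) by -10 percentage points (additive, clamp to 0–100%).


Original S = 29%
Adjustment = -10 percentage points
New S = 29 + (-10) = 19
Clamp to [0, 100] → 19
= HSL(171°, 19%, 32%)


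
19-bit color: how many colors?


Colors = 2^bits = 2^19
= 524,288 colors


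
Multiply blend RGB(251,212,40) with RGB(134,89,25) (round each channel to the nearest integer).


Multiply: C = A×B/255, rounded to nearest integer
R: 251×134/255 = 33634/255 ≈ 131.898 → 132
G: 212×89/255 = 18868/255 ≈ 73.992 → 74
B: 40×25/255 = 1000/255 ≈ 3.922 → 4
= RGB(132, 74, 4)


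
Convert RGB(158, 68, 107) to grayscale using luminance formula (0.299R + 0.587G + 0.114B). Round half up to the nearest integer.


Gray = 0.299×R + 0.587×G + 0.114×B
Gray = 0.299×158 + 0.587×68 + 0.114×107
Gray = 47.242 + 39.916 + 12.198
Gray = 99.356 → round half up → 99
Gray = 99


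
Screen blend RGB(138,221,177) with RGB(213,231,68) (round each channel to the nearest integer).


Screen: C = 255 - (255-A)×(255-B)/255, rounded to nearest integer
R: 255 - (255-138)×(255-213)/255 = 255 - 4914/255 ≈ 255 - 19.271 = 235.729 → 236
G: 255 - (255-221)×(255-231)/255 = 255 - 816/255 ≈ 255 - 3.200 = 251.800 → 252
B: 255 - (255-177)×(255-68)/255 = 255 - 14586/255 ≈ 255 - 57.200 = 197.800 → 198
= RGB(236, 252, 198)


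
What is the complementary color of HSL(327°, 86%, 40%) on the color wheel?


Complement = opposite side of color wheel = hue + 180°
H' = (327 + 180) mod 360 = 147°
S and L unchanged.
= HSL(147°, 86%, 40%)


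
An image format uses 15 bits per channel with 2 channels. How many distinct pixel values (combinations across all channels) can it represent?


Total bits = 15 bits/channel × 2 channels = 30 bits
Distinct pixel values = 2^30
= 1,073,741,824 pixel values


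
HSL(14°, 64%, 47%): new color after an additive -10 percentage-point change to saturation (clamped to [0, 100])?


Original S = 64%
Adjustment = -10 percentage points
New S = 64 + (-10) = 54
Clamp to [0, 100] → 54
= HSL(14°, 54%, 47%)


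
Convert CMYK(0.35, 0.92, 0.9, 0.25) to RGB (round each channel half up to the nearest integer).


R = 255 × (1-C) × (1-K) = 255 × 0.65 × 0.75 = 124.3125 → 124
G = 255 × (1-M) × (1-K) = 255 × 0.08 × 0.75 = 15.3 → 15
B = 255 × (1-Y) × (1-K) = 255 × 0.10 × 0.75 = 19.125 → 19
= RGB(124, 15, 19)


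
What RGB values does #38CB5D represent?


38 → 56 (R)
CB → 203 (G)
5D → 93 (B)
= RGB(56, 203, 93)


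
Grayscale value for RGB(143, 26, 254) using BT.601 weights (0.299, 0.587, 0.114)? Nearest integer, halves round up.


Gray = 0.299×R + 0.587×G + 0.114×B
Gray = 0.299×143 + 0.587×26 + 0.114×254
Gray = 42.757 + 15.262 + 28.956
Gray = 86.975 → round half up → 87
Gray = 87


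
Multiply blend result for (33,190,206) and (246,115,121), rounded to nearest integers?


Multiply: C = A×B/255, rounded to nearest integer
R: 33×246/255 = 8118/255 ≈ 31.835 → 32
G: 190×115/255 = 21850/255 ≈ 85.686 → 86
B: 206×121/255 = 24926/255 ≈ 97.749 → 98
= RGB(32, 86, 98)


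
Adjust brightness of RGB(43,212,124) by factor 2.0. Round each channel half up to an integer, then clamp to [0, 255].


Multiply each channel by 2.0, round half up, clamp to [0, 255]
R: 43×2.0 = 86
G: 212×2.0 = 424 → clamp → 255
B: 124×2.0 = 248
= RGB(86, 255, 248)


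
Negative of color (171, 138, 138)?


Invert: (255-R, 255-G, 255-B)
R: 255-171 = 84
G: 255-138 = 117
B: 255-138 = 117
= RGB(84, 117, 117)
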